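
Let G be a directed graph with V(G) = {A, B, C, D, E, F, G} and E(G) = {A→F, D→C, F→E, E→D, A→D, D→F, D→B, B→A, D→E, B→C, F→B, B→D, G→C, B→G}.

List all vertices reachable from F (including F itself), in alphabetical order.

Start at F.
Its neighbours: B, E.
Then their neighbours: A, C, D, G.
Every vertex is now reached.

A, B, C, D, E, F, G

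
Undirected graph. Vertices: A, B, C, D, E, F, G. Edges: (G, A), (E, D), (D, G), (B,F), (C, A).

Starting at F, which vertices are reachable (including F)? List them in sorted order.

B, F

Start at F.
Its neighbours: B.
Nothing further is reachable.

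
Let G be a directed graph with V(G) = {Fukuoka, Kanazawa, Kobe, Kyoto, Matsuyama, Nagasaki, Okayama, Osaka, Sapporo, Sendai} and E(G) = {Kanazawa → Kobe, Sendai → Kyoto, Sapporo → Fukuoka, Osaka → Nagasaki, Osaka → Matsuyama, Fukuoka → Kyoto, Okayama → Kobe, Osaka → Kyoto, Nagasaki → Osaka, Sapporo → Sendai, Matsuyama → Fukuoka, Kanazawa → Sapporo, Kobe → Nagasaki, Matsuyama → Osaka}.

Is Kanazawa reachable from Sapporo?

No

Explore from Sapporo.
Distance 1: reach Fukuoka, Sendai.
Distance 2: reach Kyoto.
The search from Sapporo is exhausted; no directed path reaches Kanazawa.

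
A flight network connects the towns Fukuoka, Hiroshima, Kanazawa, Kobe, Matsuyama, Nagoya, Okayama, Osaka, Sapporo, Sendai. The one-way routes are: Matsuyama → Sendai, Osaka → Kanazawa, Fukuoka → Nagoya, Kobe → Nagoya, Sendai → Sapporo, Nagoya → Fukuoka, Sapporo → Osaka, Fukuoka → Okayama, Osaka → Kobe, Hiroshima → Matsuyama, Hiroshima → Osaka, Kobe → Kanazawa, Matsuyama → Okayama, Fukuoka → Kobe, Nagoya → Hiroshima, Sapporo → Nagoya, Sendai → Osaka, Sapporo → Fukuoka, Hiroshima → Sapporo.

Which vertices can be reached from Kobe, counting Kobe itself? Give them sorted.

Fukuoka, Hiroshima, Kanazawa, Kobe, Matsuyama, Nagoya, Okayama, Osaka, Sapporo, Sendai

Start at Kobe.
Its neighbours: Kanazawa, Nagoya.
Then their neighbours: Fukuoka, Hiroshima.
Then next layer: Matsuyama, Okayama, Osaka, Sapporo.
Then next layer: Sendai.
Every vertex is now reached.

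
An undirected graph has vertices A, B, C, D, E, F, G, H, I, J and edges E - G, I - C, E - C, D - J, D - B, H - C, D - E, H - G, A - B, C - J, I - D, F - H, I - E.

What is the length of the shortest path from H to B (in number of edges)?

Distance 0: H.
Distance 1: C, F, G.
Distance 2: E, I, J.
Distance 3: D.
Distance 4: B — contains B.

4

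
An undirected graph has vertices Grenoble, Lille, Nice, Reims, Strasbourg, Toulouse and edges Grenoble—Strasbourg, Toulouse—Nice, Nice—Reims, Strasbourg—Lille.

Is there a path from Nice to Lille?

Explore from Nice.
Distance 1: reach Reims, Toulouse.
The search is exhausted without reaching Lille; it lies in a different component.

No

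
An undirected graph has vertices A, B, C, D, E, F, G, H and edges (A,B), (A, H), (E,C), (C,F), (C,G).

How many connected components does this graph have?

From A: component {A, B, H}.
From C: component {C, E, F, G}.
From D: component {D}.
That's 3 components.

3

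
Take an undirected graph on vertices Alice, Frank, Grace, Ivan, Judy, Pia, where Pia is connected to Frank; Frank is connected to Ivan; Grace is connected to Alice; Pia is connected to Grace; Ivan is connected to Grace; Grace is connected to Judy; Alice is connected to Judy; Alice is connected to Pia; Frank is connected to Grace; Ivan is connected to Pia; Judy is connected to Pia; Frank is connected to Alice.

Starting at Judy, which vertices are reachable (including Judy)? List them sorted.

Alice, Frank, Grace, Ivan, Judy, Pia

Start at Judy.
Its neighbours: Alice, Grace, Pia.
Then their neighbours: Frank, Ivan.
Every vertex is now reached.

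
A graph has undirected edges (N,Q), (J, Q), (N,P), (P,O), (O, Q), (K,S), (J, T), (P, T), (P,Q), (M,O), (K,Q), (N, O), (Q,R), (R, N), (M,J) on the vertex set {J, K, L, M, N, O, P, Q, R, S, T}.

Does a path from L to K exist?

L has no edges, so nothing is reachable from it.

No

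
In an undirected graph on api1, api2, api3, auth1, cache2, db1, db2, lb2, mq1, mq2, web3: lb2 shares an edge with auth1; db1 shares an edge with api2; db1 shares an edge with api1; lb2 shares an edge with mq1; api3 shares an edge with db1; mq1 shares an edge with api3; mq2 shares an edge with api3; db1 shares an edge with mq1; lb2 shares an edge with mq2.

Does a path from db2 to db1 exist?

db2 has no edges, so nothing is reachable from it.

No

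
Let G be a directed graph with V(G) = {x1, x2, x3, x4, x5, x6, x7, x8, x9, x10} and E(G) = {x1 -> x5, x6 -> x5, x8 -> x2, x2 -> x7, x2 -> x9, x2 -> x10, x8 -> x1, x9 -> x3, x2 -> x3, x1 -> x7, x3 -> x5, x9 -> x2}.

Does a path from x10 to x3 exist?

x10 has no outgoing edges, so nothing is reachable from it.

No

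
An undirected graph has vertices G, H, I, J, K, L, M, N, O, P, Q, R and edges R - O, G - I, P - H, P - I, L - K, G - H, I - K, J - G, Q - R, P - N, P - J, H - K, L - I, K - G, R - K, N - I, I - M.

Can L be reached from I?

Explore from I.
Distance 1: reach G, K, L, M, N, P.
Found L.

Yes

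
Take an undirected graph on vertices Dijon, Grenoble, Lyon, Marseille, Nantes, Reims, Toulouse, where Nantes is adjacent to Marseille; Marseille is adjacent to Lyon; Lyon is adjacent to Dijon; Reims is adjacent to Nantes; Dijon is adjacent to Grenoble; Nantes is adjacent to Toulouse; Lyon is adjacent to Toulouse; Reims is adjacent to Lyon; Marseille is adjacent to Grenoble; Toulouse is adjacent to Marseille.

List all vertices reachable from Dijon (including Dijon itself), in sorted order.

Start at Dijon.
Its neighbours: Grenoble, Lyon.
Then their neighbours: Marseille, Reims, Toulouse.
Then next layer: Nantes.
Every vertex is now reached.

Dijon, Grenoble, Lyon, Marseille, Nantes, Reims, Toulouse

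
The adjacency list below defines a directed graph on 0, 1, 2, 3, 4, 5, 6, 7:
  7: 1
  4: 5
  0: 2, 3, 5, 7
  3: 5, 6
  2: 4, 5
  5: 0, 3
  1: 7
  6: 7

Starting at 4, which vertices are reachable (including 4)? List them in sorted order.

0, 1, 2, 3, 4, 5, 6, 7

Start at 4.
Its neighbours: 5.
Then their neighbours: 0, 3.
Then next layer: 2, 6, 7.
Then next layer: 1.
Every vertex is now reached.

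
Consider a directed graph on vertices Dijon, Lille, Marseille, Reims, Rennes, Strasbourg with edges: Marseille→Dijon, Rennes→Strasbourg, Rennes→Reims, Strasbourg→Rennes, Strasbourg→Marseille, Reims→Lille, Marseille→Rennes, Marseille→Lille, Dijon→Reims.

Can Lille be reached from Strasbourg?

Yes

Explore from Strasbourg.
Distance 1: reach Marseille, Rennes.
Distance 2: reach Dijon, Lille, Reims.
Found Lille.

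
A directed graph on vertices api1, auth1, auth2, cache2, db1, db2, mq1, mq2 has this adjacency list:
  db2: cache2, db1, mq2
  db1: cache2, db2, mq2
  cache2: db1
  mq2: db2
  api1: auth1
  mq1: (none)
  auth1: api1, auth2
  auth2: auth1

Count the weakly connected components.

From api1: component {api1, auth1, auth2}.
From cache2: component {cache2, db1, db2, mq2}.
From mq1: component {mq1}.
That's 3 components.

3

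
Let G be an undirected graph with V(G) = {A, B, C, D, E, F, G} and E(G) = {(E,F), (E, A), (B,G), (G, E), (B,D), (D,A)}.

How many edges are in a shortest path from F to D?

3

Distance 0: F.
Distance 1: E.
Distance 2: A, G.
Distance 3: B, D — contains D.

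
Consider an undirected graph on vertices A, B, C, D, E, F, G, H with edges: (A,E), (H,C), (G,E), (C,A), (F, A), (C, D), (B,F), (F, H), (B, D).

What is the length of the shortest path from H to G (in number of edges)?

4

Distance 0: H.
Distance 1: C, F.
Distance 2: A, B, D.
Distance 3: E.
Distance 4: G — contains G.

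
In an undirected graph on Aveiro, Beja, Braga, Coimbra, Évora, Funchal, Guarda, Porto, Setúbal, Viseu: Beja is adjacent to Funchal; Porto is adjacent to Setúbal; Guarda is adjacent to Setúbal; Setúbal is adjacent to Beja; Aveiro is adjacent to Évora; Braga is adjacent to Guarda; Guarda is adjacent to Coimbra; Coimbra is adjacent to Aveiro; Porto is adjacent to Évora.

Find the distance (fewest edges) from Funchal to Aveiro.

5

Distance 0: Funchal.
Distance 1: Beja.
Distance 2: Setúbal.
Distance 3: Guarda, Porto.
Distance 4: Braga, Coimbra, Évora.
Distance 5: Aveiro — contains Aveiro.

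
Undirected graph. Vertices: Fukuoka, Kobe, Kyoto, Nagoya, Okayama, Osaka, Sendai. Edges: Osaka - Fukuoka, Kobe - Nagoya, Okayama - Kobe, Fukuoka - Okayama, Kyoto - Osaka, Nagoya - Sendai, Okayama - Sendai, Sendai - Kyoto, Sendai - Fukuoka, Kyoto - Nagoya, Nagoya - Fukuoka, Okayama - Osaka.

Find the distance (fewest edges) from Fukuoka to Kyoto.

Distance 0: Fukuoka.
Distance 1: Nagoya, Okayama, Osaka, Sendai.
Distance 2: Kobe, Kyoto — contains Kyoto.

2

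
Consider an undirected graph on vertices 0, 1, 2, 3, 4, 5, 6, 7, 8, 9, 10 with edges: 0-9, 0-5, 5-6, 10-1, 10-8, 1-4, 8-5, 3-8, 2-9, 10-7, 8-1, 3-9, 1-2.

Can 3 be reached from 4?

Yes

Explore from 4.
Distance 1: reach 1.
Distance 2: reach 2, 8, 10.
Distance 3: reach 3, 5, 7, 9.
Found 3.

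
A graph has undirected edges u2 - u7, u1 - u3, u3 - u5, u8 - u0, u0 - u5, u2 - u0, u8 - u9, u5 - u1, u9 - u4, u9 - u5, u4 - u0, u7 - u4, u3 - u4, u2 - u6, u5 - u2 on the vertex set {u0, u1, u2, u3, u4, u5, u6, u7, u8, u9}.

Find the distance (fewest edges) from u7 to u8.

3

Distance 0: u7.
Distance 1: u2, u4.
Distance 2: u0, u3, u5, u6, u9.
Distance 3: u1, u8 — contains u8.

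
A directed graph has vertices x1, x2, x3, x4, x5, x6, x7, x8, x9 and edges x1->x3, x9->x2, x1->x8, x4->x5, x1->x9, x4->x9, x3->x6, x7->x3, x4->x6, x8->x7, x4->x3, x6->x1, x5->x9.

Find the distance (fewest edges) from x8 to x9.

5

Distance 0: x8.
Distance 1: x7.
Distance 2: x3.
Distance 3: x6.
Distance 4: x1.
Distance 5: x9 — contains x9.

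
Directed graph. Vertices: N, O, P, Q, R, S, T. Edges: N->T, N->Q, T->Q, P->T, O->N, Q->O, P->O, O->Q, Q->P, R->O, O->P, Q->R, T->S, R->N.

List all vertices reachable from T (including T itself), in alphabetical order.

Start at T.
Its neighbours: Q, S.
Then their neighbours: O, P, R.
Then next layer: N.
Every vertex is now reached.

N, O, P, Q, R, S, T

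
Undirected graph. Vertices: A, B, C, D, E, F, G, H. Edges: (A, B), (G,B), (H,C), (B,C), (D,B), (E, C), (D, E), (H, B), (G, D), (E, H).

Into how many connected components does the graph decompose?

From A: component {A, B, C, D, E, G, H}.
From F: component {F}.
That's 2 components.

2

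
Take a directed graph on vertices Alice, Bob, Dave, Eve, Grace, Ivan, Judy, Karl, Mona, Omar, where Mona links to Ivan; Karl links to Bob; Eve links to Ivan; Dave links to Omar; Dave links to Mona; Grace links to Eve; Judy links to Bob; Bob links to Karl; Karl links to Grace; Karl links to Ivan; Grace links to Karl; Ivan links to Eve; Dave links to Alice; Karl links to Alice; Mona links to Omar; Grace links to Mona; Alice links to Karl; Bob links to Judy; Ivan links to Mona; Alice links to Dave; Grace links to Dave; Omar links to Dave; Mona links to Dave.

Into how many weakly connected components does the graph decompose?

From Alice: component {Alice, Bob, Dave, Eve, Grace, Ivan, Judy, Karl, Mona, Omar}.
That's 1 component.

1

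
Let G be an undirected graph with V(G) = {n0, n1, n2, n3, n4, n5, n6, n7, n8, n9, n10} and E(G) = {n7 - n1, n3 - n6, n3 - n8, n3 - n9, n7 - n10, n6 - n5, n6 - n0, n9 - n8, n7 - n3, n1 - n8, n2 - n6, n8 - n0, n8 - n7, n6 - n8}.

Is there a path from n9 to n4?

No

Explore from n9.
Distance 1: reach n3, n8.
Distance 2: reach n0, n1, n6, n7.
Distance 3: reach n2, n5, n10.
The search is exhausted without reaching n4; it lies in a different component.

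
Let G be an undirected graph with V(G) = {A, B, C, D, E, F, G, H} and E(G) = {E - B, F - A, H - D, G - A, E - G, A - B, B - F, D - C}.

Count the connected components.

From A: component {A, B, E, F, G}.
From C: component {C, D, H}.
That's 2 components.

2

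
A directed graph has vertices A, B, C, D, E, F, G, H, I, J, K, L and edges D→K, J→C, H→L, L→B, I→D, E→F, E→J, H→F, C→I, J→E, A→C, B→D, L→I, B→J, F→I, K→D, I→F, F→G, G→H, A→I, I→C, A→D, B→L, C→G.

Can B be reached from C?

Explore from C.
Distance 1: reach G, I.
Distance 2: reach D, F, H.
Distance 3: reach K, L.
Distance 4: reach B.
Found B.

Yes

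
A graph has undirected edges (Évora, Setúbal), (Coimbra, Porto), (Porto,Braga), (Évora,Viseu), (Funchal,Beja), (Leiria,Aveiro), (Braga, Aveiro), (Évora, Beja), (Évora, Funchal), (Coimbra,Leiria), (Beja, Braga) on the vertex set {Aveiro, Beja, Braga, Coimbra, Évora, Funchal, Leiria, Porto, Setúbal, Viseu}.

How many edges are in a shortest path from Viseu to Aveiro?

Distance 0: Viseu.
Distance 1: Évora.
Distance 2: Beja, Funchal, Setúbal.
Distance 3: Braga.
Distance 4: Aveiro, Porto — contains Aveiro.

4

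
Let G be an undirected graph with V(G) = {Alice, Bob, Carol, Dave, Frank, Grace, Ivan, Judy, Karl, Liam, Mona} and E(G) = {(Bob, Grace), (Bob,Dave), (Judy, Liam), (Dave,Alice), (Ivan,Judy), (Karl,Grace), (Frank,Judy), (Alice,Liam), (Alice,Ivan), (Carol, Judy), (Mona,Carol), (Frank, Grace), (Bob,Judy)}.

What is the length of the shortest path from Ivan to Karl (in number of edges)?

Distance 0: Ivan.
Distance 1: Alice, Judy.
Distance 2: Bob, Carol, Dave, Frank, Liam.
Distance 3: Grace, Mona.
Distance 4: Karl — contains Karl.

4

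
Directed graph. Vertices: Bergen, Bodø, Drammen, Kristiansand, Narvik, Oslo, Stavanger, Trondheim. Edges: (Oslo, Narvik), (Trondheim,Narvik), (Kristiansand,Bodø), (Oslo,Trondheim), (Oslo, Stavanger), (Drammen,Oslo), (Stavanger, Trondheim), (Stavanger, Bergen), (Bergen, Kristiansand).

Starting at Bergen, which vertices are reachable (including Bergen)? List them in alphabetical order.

Bergen, Bodø, Kristiansand

Start at Bergen.
Its neighbours: Kristiansand.
Then their neighbours: Bodø.
Nothing further is reachable.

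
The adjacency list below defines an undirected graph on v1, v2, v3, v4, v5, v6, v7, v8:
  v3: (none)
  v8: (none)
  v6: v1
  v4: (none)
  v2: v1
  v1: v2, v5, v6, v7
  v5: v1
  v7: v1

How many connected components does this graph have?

4

From v1: component {v1, v2, v5, v6, v7}.
From v3: component {v3}.
From v4: component {v4}.
From v8: component {v8}.
That's 4 components.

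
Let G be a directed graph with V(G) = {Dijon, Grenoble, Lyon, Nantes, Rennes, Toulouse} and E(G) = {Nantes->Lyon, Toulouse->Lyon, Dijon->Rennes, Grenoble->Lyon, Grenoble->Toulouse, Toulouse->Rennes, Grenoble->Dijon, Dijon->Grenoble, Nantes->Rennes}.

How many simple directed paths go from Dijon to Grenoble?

1

Dijon→Grenoble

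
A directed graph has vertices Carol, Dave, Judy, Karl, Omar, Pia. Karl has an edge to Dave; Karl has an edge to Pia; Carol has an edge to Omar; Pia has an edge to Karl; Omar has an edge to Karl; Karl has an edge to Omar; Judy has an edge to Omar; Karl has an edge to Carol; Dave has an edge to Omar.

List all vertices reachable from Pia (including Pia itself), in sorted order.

Start at Pia.
Its neighbours: Karl.
Then their neighbours: Carol, Dave, Omar.
Nothing further is reachable.

Carol, Dave, Karl, Omar, Pia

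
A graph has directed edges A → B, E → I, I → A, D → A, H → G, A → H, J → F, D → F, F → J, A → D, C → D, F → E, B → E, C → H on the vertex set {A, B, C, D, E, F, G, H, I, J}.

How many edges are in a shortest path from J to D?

Distance 0: J.
Distance 1: F.
Distance 2: E.
Distance 3: I.
Distance 4: A.
Distance 5: B, D, H — contains D.

5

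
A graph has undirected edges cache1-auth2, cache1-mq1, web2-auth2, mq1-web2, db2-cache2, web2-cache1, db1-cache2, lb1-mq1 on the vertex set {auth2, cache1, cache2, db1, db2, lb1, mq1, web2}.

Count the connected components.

2

From auth2: component {auth2, cache1, lb1, mq1, web2}.
From cache2: component {cache2, db1, db2}.
That's 2 components.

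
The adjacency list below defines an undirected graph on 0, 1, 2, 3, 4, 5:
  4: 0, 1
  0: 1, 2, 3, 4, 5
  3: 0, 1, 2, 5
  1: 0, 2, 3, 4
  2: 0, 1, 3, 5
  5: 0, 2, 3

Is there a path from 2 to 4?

Yes

Explore from 2.
Distance 1: reach 0, 1, 3, 5.
Distance 2: reach 4.
Found 4.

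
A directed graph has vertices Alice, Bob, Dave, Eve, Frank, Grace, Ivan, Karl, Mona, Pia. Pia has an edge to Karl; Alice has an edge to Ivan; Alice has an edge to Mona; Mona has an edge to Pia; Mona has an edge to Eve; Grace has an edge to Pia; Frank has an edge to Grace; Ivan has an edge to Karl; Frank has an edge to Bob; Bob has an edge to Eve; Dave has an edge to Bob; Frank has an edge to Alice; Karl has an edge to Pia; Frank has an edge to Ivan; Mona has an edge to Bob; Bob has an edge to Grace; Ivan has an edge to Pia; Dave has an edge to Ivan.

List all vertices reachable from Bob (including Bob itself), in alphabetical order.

Start at Bob.
Its neighbours: Eve, Grace.
Then their neighbours: Pia.
Then next layer: Karl.
Nothing further is reachable.

Bob, Eve, Grace, Karl, Pia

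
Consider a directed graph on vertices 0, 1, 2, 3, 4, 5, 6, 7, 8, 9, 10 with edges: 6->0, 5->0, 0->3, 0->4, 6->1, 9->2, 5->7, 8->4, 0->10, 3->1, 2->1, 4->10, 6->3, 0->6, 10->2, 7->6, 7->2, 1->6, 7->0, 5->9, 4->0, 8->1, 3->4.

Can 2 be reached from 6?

Explore from 6.
Distance 1: reach 0, 1, 3.
Distance 2: reach 4, 10.
Distance 3: reach 2.
Found 2.

Yes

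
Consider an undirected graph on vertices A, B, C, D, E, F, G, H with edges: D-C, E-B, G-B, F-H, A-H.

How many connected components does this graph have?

From A: component {A, F, H}.
From B: component {B, E, G}.
From C: component {C, D}.
That's 3 components.

3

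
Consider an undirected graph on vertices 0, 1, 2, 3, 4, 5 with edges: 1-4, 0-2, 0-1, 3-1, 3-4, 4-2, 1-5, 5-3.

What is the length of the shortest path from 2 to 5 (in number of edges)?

Distance 0: 2.
Distance 1: 0, 4.
Distance 2: 1, 3.
Distance 3: 5 — contains 5.

3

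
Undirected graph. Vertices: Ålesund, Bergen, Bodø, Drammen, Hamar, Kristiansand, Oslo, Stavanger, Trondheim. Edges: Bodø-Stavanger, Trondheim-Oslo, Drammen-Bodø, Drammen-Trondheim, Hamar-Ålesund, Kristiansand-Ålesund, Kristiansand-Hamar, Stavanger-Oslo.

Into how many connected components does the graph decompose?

3

From Ålesund: component {Ålesund, Hamar, Kristiansand}.
From Bergen: component {Bergen}.
From Bodø: component {Bodø, Drammen, Oslo, Stavanger, Trondheim}.
That's 3 components.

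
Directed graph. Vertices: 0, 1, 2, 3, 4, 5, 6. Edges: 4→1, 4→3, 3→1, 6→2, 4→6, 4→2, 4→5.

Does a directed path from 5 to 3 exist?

No

5 has no outgoing edges, so nothing is reachable from it.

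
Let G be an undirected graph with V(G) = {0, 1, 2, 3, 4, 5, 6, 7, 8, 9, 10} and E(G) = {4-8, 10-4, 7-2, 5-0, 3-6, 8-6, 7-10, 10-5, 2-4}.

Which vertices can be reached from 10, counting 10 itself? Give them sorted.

0, 2, 3, 4, 5, 6, 7, 8, 10

Start at 10.
Its neighbours: 4, 5, 7.
Then their neighbours: 0, 2, 8.
Then next layer: 6.
Then next layer: 3.
Nothing further is reachable.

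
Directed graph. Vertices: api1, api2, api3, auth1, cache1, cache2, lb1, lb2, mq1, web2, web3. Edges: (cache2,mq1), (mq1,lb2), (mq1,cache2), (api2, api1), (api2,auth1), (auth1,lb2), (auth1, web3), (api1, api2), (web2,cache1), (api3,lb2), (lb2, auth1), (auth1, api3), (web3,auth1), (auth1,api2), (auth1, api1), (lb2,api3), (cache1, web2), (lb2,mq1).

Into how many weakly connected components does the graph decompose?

From api1: component {api1, api2, api3, auth1, cache2, lb2, mq1, web3}.
From cache1: component {cache1, web2}.
From lb1: component {lb1}.
That's 3 components.

3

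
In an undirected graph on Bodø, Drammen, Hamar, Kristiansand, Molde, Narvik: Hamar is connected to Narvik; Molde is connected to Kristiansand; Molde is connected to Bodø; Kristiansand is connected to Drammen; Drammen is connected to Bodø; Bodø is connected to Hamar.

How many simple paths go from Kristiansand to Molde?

2

Kristiansand–Drammen–Bodø–Molde
Kristiansand–Molde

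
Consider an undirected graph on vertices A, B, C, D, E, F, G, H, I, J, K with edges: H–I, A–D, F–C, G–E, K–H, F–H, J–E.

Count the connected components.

From A: component {A, D}.
From B: component {B}.
From C: component {C, F, H, I, K}.
From E: component {E, G, J}.
That's 4 components.

4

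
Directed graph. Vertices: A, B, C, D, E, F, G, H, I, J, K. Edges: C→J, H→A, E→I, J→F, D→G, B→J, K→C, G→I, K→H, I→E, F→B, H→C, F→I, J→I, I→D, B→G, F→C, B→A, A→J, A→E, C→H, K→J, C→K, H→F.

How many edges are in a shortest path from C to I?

2

Distance 0: C.
Distance 1: H, J, K.
Distance 2: A, F, I — contains I.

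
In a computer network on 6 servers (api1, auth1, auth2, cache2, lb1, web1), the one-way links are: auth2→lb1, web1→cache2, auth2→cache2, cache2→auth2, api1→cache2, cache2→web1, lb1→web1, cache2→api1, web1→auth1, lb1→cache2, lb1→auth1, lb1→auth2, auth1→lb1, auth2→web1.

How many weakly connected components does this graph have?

From api1: component {api1, auth1, auth2, cache2, lb1, web1}.
That's 1 component.

1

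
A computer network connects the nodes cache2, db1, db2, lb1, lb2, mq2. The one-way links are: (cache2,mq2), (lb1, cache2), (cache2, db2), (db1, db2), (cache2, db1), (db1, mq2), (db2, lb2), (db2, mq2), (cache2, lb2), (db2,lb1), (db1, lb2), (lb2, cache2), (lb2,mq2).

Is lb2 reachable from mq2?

No

mq2 has no outgoing edges, so nothing is reachable from it.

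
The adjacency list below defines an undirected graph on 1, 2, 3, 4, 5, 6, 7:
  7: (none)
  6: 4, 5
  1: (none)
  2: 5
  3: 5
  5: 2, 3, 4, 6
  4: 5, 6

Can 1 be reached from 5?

Explore from 5.
Distance 1: reach 2, 3, 4, 6.
The search is exhausted without reaching 1; it lies in a different component.

No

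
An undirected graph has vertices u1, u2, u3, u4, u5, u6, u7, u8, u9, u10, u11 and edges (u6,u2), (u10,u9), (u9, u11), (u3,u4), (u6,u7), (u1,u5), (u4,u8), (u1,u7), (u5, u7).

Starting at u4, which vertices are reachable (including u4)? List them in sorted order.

Start at u4.
Its neighbours: u3, u8.
Nothing further is reachable.

u3, u4, u8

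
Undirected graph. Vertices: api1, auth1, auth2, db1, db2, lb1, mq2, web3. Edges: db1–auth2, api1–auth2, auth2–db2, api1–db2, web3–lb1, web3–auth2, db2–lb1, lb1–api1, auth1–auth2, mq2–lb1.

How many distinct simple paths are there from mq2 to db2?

5

mq2–lb1–api1–auth2–db2
mq2–lb1–api1–db2
mq2–lb1–db2
mq2–lb1–web3–auth2–api1–db2
mq2–lb1–web3–auth2–db2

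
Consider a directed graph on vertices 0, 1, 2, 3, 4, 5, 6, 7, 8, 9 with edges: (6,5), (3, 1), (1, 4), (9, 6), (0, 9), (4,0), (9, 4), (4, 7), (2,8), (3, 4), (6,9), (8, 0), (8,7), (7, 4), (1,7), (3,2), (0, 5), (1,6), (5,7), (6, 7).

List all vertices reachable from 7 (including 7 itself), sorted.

Start at 7.
Its neighbours: 4.
Then their neighbours: 0.
Then next layer: 5, 9.
Then next layer: 6.
Nothing further is reachable.

0, 4, 5, 6, 7, 9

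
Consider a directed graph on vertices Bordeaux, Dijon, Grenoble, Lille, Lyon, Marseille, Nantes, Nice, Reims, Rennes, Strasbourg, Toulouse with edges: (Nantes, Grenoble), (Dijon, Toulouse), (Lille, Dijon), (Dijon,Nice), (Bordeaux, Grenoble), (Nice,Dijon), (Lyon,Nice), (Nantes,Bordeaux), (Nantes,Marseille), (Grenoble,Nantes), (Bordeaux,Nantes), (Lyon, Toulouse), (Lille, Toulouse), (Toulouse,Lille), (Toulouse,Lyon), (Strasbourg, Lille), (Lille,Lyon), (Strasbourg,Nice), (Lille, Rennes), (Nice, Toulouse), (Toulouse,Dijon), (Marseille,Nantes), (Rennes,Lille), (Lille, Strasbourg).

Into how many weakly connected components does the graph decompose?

From Bordeaux: component {Bordeaux, Grenoble, Marseille, Nantes}.
From Dijon: component {Dijon, Lille, Lyon, Nice, Rennes, Strasbourg, Toulouse}.
From Reims: component {Reims}.
That's 3 components.

3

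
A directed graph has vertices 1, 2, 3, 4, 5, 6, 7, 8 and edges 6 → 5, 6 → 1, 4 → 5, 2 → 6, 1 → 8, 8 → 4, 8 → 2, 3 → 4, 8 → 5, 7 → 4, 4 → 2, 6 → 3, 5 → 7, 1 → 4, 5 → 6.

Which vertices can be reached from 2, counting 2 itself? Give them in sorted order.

1, 2, 3, 4, 5, 6, 7, 8

Start at 2.
Its neighbours: 6.
Then their neighbours: 1, 3, 5.
Then next layer: 4, 7, 8.
Every vertex is now reached.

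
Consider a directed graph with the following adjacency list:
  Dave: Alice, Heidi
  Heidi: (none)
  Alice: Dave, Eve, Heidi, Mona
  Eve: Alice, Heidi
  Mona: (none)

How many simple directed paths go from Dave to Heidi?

Dave→Alice→Eve→Heidi
Dave→Alice→Heidi
Dave→Heidi

3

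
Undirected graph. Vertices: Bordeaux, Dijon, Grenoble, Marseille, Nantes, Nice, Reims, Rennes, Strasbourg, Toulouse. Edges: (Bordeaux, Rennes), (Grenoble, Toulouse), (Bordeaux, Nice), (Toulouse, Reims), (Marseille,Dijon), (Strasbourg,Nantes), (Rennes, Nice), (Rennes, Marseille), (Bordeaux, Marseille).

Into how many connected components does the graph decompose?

From Bordeaux: component {Bordeaux, Dijon, Marseille, Nice, Rennes}.
From Grenoble: component {Grenoble, Reims, Toulouse}.
From Nantes: component {Nantes, Strasbourg}.
That's 3 components.

3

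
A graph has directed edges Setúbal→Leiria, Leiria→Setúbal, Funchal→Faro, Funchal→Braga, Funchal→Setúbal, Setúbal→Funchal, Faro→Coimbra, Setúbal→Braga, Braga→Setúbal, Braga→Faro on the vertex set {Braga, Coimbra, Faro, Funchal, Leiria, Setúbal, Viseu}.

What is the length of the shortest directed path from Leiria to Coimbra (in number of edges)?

4

Distance 0: Leiria.
Distance 1: Setúbal.
Distance 2: Braga, Funchal.
Distance 3: Faro.
Distance 4: Coimbra — contains Coimbra.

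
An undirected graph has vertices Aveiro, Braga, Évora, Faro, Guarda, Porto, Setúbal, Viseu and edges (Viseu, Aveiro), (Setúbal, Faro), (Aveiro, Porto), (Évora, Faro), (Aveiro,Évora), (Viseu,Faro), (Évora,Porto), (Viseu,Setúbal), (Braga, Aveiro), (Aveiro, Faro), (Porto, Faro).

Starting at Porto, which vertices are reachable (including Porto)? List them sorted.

Start at Porto.
Its neighbours: Aveiro, Évora, Faro.
Then their neighbours: Braga, Setúbal, Viseu.
Nothing further is reachable.

Aveiro, Braga, Évora, Faro, Porto, Setúbal, Viseu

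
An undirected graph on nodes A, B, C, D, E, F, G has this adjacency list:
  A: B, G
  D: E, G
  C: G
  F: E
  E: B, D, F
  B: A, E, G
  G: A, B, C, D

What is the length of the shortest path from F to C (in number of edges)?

Distance 0: F.
Distance 1: E.
Distance 2: B, D.
Distance 3: A, G.
Distance 4: C — contains C.

4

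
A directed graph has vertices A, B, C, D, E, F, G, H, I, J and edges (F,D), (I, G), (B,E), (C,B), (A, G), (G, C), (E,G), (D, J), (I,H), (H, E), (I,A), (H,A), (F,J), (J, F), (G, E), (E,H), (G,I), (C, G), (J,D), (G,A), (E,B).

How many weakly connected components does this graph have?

2

From A: component {A, B, C, E, G, H, I}.
From D: component {D, F, J}.
That's 2 components.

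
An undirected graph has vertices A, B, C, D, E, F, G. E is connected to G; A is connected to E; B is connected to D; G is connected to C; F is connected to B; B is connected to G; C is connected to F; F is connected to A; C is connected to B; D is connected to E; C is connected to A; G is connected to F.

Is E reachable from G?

Explore from G.
Distance 1: reach B, C, E, F.
Found E.

Yes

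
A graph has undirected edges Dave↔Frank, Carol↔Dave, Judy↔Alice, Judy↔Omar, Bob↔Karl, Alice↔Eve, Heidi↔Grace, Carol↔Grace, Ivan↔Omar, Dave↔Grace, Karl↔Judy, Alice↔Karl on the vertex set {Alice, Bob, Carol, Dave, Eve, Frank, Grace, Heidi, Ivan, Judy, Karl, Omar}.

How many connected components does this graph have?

2

From Alice: component {Alice, Bob, Eve, Ivan, Judy, Karl, Omar}.
From Carol: component {Carol, Dave, Frank, Grace, Heidi}.
That's 2 components.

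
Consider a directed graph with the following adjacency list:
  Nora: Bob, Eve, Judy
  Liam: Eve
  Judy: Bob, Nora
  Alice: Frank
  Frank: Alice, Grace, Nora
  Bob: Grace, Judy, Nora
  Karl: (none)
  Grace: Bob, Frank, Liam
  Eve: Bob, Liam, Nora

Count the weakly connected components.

From Alice: component {Alice, Bob, Eve, Frank, Grace, Judy, Liam, Nora}.
From Karl: component {Karl}.
That's 2 components.

2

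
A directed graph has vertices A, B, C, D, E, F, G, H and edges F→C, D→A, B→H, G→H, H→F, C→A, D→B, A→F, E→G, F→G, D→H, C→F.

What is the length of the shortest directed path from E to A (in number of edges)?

Distance 0: E.
Distance 1: G.
Distance 2: H.
Distance 3: F.
Distance 4: C.
Distance 5: A — contains A.

5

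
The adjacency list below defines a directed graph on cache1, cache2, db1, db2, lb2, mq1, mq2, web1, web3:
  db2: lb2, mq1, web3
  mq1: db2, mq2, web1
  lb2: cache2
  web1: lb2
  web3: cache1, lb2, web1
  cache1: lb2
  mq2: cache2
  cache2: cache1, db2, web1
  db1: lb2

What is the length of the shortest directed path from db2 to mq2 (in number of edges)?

2

Distance 0: db2.
Distance 1: lb2, mq1, web3.
Distance 2: cache1, cache2, mq2, web1 — contains mq2.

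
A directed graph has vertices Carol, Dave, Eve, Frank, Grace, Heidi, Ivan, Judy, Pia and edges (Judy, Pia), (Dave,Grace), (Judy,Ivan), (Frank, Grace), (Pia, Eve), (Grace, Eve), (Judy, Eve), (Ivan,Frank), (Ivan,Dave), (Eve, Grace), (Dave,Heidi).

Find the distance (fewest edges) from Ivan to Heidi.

Distance 0: Ivan.
Distance 1: Dave, Frank.
Distance 2: Grace, Heidi — contains Heidi.

2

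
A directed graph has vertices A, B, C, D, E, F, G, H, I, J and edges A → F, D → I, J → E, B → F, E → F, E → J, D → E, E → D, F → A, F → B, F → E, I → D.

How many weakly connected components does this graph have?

From A: component {A, B, D, E, F, I, J}.
From C: component {C}.
From G: component {G}.
From H: component {H}.
That's 4 components.

4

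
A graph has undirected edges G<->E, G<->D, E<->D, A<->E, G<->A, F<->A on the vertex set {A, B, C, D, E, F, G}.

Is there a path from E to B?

Explore from E.
Distance 1: reach A, D, G.
Distance 2: reach F.
The search is exhausted without reaching B; it lies in a different component.

No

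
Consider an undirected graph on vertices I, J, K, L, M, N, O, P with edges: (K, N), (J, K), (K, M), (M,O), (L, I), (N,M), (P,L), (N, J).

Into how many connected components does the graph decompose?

2

From I: component {I, L, P}.
From J: component {J, K, M, N, O}.
That's 2 components.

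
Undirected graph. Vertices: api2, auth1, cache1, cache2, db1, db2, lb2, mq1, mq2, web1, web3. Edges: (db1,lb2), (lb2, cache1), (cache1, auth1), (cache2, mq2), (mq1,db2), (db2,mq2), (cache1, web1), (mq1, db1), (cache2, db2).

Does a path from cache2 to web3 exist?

No

Explore from cache2.
Distance 1: reach db2, mq2.
Distance 2: reach mq1.
Distance 3: reach db1.
Distance 4: reach lb2.
Distance 5: reach cache1.
Distance 6: reach auth1, web1.
The search is exhausted without reaching web3; it lies in a different component.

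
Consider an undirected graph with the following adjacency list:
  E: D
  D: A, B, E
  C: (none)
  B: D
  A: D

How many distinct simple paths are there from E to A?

E–D–A

1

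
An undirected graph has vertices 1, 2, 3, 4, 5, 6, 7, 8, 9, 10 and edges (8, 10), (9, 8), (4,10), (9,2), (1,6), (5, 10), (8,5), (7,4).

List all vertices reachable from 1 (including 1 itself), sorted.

1, 6

Start at 1.
Its neighbours: 6.
Nothing further is reachable.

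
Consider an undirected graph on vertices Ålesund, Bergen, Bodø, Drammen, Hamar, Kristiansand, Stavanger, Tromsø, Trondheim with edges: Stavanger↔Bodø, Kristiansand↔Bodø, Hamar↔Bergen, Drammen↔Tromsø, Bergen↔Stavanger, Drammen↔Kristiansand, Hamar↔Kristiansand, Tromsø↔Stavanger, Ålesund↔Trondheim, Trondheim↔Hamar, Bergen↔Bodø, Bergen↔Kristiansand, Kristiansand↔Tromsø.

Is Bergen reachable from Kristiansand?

Yes

Explore from Kristiansand.
Distance 1: reach Bergen, Bodø, Drammen, Hamar, Tromsø.
Found Bergen.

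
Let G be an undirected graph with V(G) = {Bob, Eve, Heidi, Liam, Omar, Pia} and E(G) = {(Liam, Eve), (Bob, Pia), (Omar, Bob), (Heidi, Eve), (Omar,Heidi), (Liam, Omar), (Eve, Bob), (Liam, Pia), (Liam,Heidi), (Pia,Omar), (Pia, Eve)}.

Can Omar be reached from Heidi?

Explore from Heidi.
Distance 1: reach Eve, Liam, Omar.
Found Omar.

Yes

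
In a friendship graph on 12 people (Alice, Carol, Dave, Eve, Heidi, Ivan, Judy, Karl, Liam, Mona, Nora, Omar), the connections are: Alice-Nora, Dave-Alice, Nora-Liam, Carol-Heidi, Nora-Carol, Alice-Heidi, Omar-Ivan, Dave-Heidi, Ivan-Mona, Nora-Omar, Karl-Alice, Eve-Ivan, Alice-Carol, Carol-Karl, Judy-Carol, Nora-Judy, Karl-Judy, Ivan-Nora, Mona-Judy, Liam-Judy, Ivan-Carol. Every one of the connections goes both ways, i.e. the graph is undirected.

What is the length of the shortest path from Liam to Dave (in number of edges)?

3

Distance 0: Liam.
Distance 1: Judy, Nora.
Distance 2: Alice, Carol, Ivan, Karl, Mona, Omar.
Distance 3: Dave, Eve, Heidi — contains Dave.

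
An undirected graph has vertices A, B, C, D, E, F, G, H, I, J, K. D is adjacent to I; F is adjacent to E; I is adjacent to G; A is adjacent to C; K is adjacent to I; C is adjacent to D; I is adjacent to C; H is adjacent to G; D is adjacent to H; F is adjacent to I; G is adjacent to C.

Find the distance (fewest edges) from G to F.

Distance 0: G.
Distance 1: C, H, I.
Distance 2: A, D, F, K — contains F.

2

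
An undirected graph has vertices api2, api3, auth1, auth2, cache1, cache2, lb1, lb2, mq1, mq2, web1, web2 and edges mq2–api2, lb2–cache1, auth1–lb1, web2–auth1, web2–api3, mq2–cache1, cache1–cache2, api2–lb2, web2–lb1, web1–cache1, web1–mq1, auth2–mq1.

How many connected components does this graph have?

2

From api2: component {api2, auth2, cache1, cache2, lb2, mq1, mq2, web1}.
From api3: component {api3, auth1, lb1, web2}.
That's 2 components.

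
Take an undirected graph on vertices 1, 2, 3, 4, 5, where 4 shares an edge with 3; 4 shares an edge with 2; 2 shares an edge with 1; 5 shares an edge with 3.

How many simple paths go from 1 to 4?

1–2–4

1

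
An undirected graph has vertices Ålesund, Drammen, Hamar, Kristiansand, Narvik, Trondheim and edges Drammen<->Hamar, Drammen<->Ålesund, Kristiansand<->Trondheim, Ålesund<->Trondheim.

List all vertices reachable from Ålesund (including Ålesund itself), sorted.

Start at Ålesund.
Its neighbours: Drammen, Trondheim.
Then their neighbours: Hamar, Kristiansand.
Nothing further is reachable.

Ålesund, Drammen, Hamar, Kristiansand, Trondheim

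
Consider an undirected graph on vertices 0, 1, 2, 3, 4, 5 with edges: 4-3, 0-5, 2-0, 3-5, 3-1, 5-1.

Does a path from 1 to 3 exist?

Yes

Explore from 1.
Distance 1: reach 3, 5.
Found 3.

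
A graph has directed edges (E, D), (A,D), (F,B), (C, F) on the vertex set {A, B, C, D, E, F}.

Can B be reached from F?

Yes

Explore from F.
Distance 1: reach B.
Found B.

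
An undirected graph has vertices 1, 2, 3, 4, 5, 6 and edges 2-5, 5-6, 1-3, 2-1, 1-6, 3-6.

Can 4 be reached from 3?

Explore from 3.
Distance 1: reach 1, 6.
Distance 2: reach 2, 5.
The search is exhausted without reaching 4; it lies in a different component.

No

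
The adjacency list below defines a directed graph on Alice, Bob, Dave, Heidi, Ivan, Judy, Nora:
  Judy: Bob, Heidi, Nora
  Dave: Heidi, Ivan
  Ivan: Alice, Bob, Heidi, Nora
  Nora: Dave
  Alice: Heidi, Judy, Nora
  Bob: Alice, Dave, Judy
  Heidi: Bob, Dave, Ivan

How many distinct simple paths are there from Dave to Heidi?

7

Dave→Heidi
Dave→Ivan→Alice→Heidi
Dave→Ivan→Alice→Judy→Heidi
Dave→Ivan→Bob→Alice→Heidi
Dave→Ivan→Bob→Alice→Judy→Heidi
Dave→Ivan→Bob→Judy→Heidi
Dave→Ivan→Heidi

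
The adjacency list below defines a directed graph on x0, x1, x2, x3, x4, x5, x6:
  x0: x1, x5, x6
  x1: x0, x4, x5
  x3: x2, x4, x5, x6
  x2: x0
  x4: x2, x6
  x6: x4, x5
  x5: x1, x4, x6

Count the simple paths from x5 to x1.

x5→x1
x5→x4→x2→x0→x1
x5→x6→x4→x2→x0→x1

3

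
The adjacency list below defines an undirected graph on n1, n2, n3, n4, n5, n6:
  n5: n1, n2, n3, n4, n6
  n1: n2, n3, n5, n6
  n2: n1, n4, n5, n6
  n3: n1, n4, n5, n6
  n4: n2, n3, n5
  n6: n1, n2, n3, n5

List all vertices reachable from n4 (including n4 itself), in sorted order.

Start at n4.
Its neighbours: n2, n3, n5.
Then their neighbours: n1, n6.
Every vertex is now reached.

n1, n2, n3, n4, n5, n6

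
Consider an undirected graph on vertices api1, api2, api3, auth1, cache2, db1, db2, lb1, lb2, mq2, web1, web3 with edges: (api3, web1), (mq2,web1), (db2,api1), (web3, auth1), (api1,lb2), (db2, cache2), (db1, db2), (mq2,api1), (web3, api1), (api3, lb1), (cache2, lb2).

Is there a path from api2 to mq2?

No

api2 has no edges, so nothing is reachable from it.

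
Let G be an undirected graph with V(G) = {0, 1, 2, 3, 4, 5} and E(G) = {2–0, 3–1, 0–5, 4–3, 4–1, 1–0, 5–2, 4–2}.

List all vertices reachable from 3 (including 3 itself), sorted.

0, 1, 2, 3, 4, 5

Start at 3.
Its neighbours: 1, 4.
Then their neighbours: 0, 2.
Then next layer: 5.
Every vertex is now reached.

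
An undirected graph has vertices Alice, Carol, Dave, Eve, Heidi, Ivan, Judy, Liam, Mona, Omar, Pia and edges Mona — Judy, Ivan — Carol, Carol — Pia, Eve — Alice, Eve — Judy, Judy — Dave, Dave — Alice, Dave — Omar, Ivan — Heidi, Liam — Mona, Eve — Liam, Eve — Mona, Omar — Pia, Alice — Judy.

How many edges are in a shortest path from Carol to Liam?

Distance 0: Carol.
Distance 1: Ivan, Pia.
Distance 2: Heidi, Omar.
Distance 3: Dave.
Distance 4: Alice, Judy.
Distance 5: Eve, Mona.
Distance 6: Liam — contains Liam.

6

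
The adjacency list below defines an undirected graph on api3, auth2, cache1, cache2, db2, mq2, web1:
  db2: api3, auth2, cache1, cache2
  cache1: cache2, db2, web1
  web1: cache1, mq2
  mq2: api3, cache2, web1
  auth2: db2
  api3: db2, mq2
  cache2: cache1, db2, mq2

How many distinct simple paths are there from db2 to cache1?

db2–api3–mq2–cache2–cache1
db2–api3–mq2–web1–cache1
db2–cache1
db2–cache2–cache1
db2–cache2–mq2–web1–cache1

5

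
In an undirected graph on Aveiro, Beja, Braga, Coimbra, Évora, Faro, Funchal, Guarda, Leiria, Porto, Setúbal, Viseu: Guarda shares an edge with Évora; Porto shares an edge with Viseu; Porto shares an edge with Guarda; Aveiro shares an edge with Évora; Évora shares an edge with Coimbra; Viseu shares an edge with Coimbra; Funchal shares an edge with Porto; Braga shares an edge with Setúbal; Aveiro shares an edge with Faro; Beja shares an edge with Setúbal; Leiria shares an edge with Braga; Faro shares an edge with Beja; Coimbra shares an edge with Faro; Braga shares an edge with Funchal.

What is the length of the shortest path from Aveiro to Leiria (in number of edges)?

5

Distance 0: Aveiro.
Distance 1: Évora, Faro.
Distance 2: Beja, Coimbra, Guarda.
Distance 3: Porto, Setúbal, Viseu.
Distance 4: Braga, Funchal.
Distance 5: Leiria — contains Leiria.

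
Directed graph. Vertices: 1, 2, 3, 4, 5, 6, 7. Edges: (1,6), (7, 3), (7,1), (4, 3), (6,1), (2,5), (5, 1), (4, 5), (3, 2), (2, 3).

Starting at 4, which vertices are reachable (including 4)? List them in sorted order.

Start at 4.
Its neighbours: 3, 5.
Then their neighbours: 1, 2.
Then next layer: 6.
Nothing further is reachable.

1, 2, 3, 4, 5, 6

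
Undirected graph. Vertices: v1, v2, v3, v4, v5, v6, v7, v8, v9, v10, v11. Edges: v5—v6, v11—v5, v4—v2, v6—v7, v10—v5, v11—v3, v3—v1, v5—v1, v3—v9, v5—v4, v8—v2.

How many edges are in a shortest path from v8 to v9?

6

Distance 0: v8.
Distance 1: v2.
Distance 2: v4.
Distance 3: v5.
Distance 4: v1, v6, v10, v11.
Distance 5: v3, v7.
Distance 6: v9 — contains v9.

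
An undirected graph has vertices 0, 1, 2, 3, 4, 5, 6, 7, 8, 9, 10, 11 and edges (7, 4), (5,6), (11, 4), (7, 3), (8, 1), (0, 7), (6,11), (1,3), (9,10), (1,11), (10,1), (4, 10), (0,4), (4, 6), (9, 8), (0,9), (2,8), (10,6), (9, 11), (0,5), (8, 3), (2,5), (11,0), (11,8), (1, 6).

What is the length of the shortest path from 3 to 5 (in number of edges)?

3

Distance 0: 3.
Distance 1: 1, 7, 8.
Distance 2: 0, 2, 4, 6, 9, 10, 11.
Distance 3: 5 — contains 5.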